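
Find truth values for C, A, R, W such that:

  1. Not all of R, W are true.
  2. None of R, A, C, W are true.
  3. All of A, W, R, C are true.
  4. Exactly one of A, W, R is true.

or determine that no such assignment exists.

No satisfying assignment exists.

Case C = True:
  Constraint (2) is violated (C=T) — contradiction.
Case C = False:
  Constraint (3) is violated (C=F) — contradiction.
Both cases fail — unsatisfiable.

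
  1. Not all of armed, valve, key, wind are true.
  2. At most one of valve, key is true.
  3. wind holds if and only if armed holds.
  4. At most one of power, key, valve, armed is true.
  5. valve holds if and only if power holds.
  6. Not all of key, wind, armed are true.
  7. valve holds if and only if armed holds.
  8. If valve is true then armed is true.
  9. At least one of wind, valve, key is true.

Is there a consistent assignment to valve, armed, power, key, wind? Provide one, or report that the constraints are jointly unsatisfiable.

valve = False, armed = False, power = False, key = True, wind = False

  (1) {armed, valve, key, wind}: 1/4 true — not all ✓
  (2) {valve, key}: 1 true — at most one ✓
  (3) wind=F, armed=F — same ✓
  (4) {power, key, valve, armed}: 1 true — at most one ✓
  (5) valve=F, power=F — same ✓
  (6) {key, wind, armed}: 1/3 true — not all ✓
  (7) valve=F, armed=F — same ✓
  (8) valve=F ⇒ armed: vacuous ✓
  (9) {wind, valve, key}: 1 true — at least one ✓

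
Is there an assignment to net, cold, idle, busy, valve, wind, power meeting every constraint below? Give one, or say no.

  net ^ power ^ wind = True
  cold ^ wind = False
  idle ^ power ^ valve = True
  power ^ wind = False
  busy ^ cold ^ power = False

net = True, cold = False, idle = False, busy = False, valve = True, wind = False, power = False

net ^ power ^ wind = T ^ F ^ F = True ✓
cold ^ wind = F ^ F = False ✓
idle ^ power ^ valve = F ^ F ^ T = True ✓
power ^ wind = F ^ F = False ✓
busy ^ cold ^ power = F ^ F ^ F = False ✓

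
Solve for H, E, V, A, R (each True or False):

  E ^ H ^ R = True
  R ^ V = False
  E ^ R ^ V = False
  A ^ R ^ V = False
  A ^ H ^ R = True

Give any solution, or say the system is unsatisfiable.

H: True, E: False, V: False, A: False, R: False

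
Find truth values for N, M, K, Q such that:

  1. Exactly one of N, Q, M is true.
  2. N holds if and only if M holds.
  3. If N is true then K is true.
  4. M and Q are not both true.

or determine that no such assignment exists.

N = False, M = False, K = True, Q = True

  (1) {N, Q, M}: 1 true — exactly one ✓
  (2) N=F, M=F — same ✓
  (3) N=F ⇒ K: vacuous ✓
  (4) M=F, Q=T — not both ✓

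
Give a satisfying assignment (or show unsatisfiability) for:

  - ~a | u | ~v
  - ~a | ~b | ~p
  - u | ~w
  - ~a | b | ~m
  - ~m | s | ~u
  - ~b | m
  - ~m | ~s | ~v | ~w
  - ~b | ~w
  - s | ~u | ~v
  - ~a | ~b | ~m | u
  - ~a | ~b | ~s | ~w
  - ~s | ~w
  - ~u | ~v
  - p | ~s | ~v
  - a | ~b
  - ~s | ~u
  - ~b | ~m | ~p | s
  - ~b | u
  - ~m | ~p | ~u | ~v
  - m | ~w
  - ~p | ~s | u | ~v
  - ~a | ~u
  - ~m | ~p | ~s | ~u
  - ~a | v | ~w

Set a = False.
  then (a | ~b) forces b = False.
Set s = False.
Set u = False.
  then (u | ~w) forces w = False.
Set m = False.
Set p = True.
Set v = False.
All clauses satisfied.

a: False, s: False, u: False, m: False, w: False, b: False, p: True, v: False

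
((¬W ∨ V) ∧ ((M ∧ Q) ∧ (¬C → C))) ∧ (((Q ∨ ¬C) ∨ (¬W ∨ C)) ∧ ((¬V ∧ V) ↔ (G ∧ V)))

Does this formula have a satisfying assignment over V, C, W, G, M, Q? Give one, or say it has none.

V = False, C = True, W = False, G = True, M = True, Q = True

  (¬W ∨ V) ∧ ((M ∧ Q) ∧ (¬C → C)) = True
    ¬W ∨ V = True
      ¬W = True
    (M ∧ Q) ∧ (¬C → C) = True
      M ∧ Q = True
      ¬C → C = True
        ¬C = False
  ((Q ∨ ¬C) ∨ (¬W ∨ C)) ∧ ((¬V ∧ V) ↔ (G ∧ V)) = True
    (Q ∨ ¬C) ∨ (¬W ∨ C) = True
      Q ∨ ¬C = True
        ¬C = False
      ¬W ∨ C = True
        ¬W = True
    (¬V ∧ V) ↔ (G ∧ V) = True
      ¬V ∧ V = False
        ¬V = True
      G ∧ V = False
Both conjuncts True, so the formula holds.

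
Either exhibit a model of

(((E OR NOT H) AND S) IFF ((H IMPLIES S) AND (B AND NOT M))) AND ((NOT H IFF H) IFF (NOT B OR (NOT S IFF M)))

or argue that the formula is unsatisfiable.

S=F, H=T, E=T, B=T, M=F

  ((E OR NOT H) AND S) IFF ((H IMPLIES S) AND (B AND NOT M)) = True
    (E OR NOT H) AND S = False
      E OR NOT H = True
        NOT H = False
    (H IMPLIES S) AND (B AND NOT M) = False
      H IMPLIES S = False
      B AND NOT M = True
        NOT M = True
  (NOT H IFF H) IFF (NOT B OR (NOT S IFF M)) = True
    NOT H IFF H = False
      NOT H = False
    NOT B OR (NOT S IFF M) = False
      NOT B = False
      NOT S IFF M = False
        NOT S = True
Both conjuncts True, so the formula holds.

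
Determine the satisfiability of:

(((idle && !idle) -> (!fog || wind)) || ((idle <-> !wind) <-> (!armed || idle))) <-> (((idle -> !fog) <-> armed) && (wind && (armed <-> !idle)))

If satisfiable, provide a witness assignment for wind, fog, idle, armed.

wind = True, fog = False, idle = False, armed = True

  (((idle && !idle) -> (!fog || wind)) || ((idle <-> !wind) <-> (!armed || idle))) <-> (((idle -> !fog) <-> armed) && (wind && (armed <-> !idle))) = True
    ((idle && !idle) -> (!fog || wind)) || ((idle <-> !wind) <-> (!armed || idle)) = True
      (idle && !idle) -> (!fog || wind) = True
        idle && !idle = False
          !idle = True
        !fog || wind = True
          !fog = True
      (idle <-> !wind) <-> (!armed || idle) = False
        idle <-> !wind = True
          !wind = False
        !armed || idle = False
          !armed = False
    ((idle -> !fog) <-> armed) && (wind && (armed <-> !idle)) = True
      (idle -> !fog) <-> armed = True
        idle -> !fog = True
          !fog = True
      wind && (armed <-> !idle) = True
        armed <-> !idle = True
          !idle = True
The formula evaluates to True.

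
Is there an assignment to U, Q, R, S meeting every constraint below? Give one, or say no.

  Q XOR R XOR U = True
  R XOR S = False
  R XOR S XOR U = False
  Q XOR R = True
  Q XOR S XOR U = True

U: False, Q: False, R: True, S: True

Q XOR R XOR U = F XOR T XOR F = True ✓
R XOR S = T XOR T = False ✓
R XOR S XOR U = T XOR T XOR F = False ✓
Q XOR R = F XOR T = True ✓
Q XOR S XOR U = F XOR T XOR F = True ✓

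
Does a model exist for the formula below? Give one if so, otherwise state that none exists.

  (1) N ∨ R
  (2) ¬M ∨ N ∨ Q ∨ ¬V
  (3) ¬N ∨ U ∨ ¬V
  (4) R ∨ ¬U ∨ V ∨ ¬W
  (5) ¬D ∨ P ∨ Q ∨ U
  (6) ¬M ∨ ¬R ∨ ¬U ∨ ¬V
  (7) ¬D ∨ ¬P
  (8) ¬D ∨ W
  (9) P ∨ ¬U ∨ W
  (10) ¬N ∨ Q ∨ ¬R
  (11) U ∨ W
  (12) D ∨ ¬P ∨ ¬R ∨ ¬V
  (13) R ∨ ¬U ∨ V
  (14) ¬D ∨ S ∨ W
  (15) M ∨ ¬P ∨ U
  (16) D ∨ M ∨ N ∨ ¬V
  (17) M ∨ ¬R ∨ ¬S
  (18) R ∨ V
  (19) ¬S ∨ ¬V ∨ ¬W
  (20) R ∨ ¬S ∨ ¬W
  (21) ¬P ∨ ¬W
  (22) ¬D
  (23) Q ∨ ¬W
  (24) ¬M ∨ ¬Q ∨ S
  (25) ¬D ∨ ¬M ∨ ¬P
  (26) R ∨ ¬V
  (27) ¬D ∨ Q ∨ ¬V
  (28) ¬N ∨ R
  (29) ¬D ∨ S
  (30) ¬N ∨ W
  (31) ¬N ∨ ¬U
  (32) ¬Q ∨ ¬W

Unit clause (¬D) forces D = False.
Try W = True:
  (¬P ∨ ¬W) forces P = False.
  (Q ∨ ¬W) forces Q = True.
  clause (¬Q ∨ ¬W) is falsified — backtrack.
So W = False.
  then (U ∨ W) forces U = True.
  then (¬N ∨ W) forces N = False.
  then (N ∨ R) forces R = True.
  then (P ∨ ¬U ∨ W) forces P = True.
  then (D ∨ ¬P ∨ ¬R ∨ ¬V) forces V = False.
Set S = True.
  then (M ∨ ¬R ∨ ¬S) forces M = True.
Set Q = False.
All clauses satisfied.

W=F; U=T; N=F; S=T; D=F; V=F; P=T; Q=F; R=T; M=T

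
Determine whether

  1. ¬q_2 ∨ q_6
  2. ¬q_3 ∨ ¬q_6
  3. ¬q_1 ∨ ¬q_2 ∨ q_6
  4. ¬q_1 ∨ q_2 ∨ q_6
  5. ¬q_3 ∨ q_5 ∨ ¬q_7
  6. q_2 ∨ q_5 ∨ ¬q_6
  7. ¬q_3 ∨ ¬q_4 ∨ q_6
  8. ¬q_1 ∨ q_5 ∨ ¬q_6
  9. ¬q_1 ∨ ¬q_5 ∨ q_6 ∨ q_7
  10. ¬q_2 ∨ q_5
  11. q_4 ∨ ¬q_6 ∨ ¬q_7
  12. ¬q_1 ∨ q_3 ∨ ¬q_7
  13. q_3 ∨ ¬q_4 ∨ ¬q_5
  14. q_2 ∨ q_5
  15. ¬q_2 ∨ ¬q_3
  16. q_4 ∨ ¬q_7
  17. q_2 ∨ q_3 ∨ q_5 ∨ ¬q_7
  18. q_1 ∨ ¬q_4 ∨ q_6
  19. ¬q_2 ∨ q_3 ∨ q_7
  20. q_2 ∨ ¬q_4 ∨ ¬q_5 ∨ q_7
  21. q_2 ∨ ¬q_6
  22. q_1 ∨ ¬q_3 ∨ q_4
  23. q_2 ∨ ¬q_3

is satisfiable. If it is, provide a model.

Set q_1 = False.
Set q_2 = False.
  then (q_2 ∨ q_5) forces q_5 = True.
  then (q_2 ∨ ¬q_6) forces q_6 = False.
  then (q_2 ∨ ¬q_3) forces q_3 = False.
  then (q_3 ∨ ¬q_4 ∨ ¬q_5) forces q_4 = False.
  then (q_4 ∨ ¬q_7) forces q_7 = False.
All clauses satisfied.

q_1 = False; q_2 = False; q_3 = False; q_4 = False; q_5 = True; q_6 = False; q_7 = False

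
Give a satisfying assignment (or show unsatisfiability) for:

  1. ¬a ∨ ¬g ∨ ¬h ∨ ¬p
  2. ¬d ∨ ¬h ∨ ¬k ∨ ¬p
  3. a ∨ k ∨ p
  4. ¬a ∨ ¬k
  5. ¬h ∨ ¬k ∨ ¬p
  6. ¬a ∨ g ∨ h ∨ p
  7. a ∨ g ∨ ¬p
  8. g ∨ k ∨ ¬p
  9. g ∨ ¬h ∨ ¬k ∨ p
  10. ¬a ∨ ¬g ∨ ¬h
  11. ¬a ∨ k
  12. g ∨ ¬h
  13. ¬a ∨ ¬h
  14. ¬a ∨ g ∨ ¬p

Set d = True.
Try a = True:
  (¬a ∨ ¬k) forces k = False.
  clause (¬a ∨ k) is falsified — backtrack.
So a = False.
Set k = True.
Set g = True.
Set p = False.
Set h = False.
All clauses satisfied.

d = True, a = False, k = True, g = True, p = False, h = False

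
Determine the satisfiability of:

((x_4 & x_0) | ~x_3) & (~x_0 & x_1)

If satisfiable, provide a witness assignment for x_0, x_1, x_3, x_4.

x_0=F; x_1=T; x_3=F; x_4=F

  (x_4 & x_0) | ~x_3 = True
    x_4 & x_0 = False
    ~x_3 = True
  ~x_0 & x_1 = True
    ~x_0 = True
Both conjuncts True, so the formula holds.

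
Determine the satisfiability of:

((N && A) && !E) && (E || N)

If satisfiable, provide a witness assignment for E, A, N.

E = False; A = True; N = True

  (N && A) && !E = True
    N && A = True
    !E = True
  E || N = True
Both conjuncts True, so the formula holds.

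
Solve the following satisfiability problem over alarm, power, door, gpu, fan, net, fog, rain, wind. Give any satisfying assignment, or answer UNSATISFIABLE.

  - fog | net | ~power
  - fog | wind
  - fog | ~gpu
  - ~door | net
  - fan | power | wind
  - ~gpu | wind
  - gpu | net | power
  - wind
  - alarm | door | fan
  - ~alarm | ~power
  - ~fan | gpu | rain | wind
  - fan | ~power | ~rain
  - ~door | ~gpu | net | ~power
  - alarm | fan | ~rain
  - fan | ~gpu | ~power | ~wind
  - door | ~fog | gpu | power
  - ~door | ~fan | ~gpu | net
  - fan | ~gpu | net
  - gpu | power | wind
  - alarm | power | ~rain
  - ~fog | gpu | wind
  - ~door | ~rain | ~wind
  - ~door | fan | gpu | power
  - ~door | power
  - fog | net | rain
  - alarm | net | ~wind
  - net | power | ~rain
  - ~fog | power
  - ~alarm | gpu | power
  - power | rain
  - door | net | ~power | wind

alarm: False; power: True; door: False; gpu: False; fan: True; net: True; fog: False; rain: False; wind: True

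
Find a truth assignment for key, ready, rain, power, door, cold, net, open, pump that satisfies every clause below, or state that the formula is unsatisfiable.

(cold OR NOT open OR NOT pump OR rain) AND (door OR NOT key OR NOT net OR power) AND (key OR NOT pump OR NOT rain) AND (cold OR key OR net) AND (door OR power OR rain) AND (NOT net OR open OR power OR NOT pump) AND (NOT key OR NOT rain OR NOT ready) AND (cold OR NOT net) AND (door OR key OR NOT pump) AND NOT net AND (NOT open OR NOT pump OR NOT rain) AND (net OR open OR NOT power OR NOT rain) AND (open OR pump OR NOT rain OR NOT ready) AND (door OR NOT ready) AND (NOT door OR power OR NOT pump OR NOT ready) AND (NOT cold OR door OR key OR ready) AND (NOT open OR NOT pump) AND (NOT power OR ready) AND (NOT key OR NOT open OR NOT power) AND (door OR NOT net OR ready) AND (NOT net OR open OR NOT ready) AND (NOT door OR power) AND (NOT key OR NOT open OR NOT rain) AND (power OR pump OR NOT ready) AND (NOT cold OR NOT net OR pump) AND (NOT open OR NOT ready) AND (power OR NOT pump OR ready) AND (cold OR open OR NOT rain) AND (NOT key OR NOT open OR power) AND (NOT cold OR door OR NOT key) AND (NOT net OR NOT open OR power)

key = True, ready = True, rain = False, power = True, door = True, cold = True, net = False, open = False, pump = False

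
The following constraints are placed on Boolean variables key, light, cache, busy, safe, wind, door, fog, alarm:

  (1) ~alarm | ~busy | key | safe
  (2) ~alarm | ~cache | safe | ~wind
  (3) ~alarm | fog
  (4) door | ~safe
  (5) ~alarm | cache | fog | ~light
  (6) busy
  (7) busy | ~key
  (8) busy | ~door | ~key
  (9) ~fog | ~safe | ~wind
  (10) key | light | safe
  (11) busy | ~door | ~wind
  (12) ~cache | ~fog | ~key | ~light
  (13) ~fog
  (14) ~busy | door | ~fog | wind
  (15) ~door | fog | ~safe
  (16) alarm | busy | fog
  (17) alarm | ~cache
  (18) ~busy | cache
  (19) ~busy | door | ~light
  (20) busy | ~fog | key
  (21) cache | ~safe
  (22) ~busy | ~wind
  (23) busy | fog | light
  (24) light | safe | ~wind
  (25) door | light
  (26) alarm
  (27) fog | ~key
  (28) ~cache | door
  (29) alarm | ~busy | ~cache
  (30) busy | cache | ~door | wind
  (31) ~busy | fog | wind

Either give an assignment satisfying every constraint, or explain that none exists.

UNSATISFIABLE

Case fog = True:
  Clause (~fog) is falsified — contradiction.
Case fog = False:
  (~alarm | fog) forces alarm = False.
  Clause (alarm) is falsified — contradiction.
Both cases fail, so the formula is unsatisfiable.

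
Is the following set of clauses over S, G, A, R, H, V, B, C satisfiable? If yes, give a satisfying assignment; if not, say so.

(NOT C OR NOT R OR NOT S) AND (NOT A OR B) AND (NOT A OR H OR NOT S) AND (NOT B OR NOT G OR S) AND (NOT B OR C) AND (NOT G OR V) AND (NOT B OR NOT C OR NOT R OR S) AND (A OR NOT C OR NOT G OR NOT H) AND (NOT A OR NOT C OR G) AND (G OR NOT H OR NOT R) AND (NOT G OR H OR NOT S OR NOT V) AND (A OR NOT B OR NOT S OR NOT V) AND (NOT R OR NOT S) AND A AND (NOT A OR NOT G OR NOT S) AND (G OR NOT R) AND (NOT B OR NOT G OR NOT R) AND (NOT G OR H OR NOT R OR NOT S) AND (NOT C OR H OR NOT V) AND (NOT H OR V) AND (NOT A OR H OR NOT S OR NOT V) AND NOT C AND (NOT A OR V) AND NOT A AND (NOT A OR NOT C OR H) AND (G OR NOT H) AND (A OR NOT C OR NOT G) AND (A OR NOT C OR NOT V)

Case A = True:
  Clause (NOT A) is falsified — contradiction.
Case A = False:
  Clause (A) is falsified — contradiction.
Both cases fail, so the formula is unsatisfiable.

Unsatisfiable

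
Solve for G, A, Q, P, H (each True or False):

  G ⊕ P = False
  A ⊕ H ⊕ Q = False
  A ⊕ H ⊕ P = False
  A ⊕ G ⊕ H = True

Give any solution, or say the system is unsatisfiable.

Unsatisfiable — no assignment works.

Adding constraints 1, 3, 4 mod 2: every variable appears an even number of times on the left, so the left side is 0.
But the right sides sum to 1 (mod 2). 0 ≠ 1 — the system is inconsistent.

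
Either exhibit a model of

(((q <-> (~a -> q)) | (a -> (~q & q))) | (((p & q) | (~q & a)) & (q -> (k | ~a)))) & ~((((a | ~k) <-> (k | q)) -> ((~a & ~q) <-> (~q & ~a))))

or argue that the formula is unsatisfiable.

UNSATISFIABLE

The conjunct ~((((a | ~k) <-> (k | q)) -> ((~a & ~q) <-> (~q & ~a)))) is unsatisfiable on its own:
  k=F, q=F, a=F: evaluates to False.
  k=F, q=F, a=T: evaluates to False.
  k=F, q=T, a=F: evaluates to False.
  k=F, q=T, a=T: evaluates to False.
  k=T, q=F, a=F: evaluates to False.
  k=T, q=F, a=T: evaluates to False.
  k=T, q=T, a=F: evaluates to False.
  k=T, q=T, a=T: evaluates to False.
So the whole conjunction is unsatisfiable.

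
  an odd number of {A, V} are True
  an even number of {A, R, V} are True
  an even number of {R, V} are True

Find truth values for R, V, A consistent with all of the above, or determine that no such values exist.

R=T, V=T, A=F

{A, V}: 1 true → odd ✓
{A, R, V}: 2 true → even ✓
{R, V}: 2 true → even ✓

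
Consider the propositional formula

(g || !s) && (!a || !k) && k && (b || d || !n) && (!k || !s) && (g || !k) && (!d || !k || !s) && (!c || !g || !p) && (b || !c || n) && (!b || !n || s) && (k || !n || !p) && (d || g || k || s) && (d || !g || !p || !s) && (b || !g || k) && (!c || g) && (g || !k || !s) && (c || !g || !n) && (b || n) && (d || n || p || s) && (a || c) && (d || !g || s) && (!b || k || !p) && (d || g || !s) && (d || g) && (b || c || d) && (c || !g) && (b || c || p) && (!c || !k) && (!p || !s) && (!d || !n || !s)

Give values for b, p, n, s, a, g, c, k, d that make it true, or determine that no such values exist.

Unsatisfiable

Case c = True:
  (k) forces k = True.
  Clause (!c || !k) is falsified — contradiction.
Case c = False:
  (k) forces k = True.
  (!a || !k) forces a = False.
  Clause (a || c) is falsified — contradiction.
Both cases fail, so the formula is unsatisfiable.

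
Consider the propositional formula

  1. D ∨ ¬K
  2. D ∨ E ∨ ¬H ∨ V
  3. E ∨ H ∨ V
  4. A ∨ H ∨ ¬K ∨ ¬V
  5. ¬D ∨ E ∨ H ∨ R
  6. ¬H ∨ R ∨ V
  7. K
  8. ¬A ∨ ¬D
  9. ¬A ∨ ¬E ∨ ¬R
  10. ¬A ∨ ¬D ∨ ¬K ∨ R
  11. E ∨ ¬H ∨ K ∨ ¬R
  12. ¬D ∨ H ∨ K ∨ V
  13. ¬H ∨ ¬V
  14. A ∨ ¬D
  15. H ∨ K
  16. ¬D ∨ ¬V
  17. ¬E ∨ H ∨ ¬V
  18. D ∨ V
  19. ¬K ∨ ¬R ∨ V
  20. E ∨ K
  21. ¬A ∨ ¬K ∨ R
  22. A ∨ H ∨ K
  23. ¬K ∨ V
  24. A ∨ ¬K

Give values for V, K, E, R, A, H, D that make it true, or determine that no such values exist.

The formula is unsatisfiable.

Case K = True:
  (D ∨ ¬K) forces D = True.
  (¬A ∨ ¬D) forces A = False.
  Clause (A ∨ ¬D) is falsified — contradiction.
Case K = False:
  Clause (K) is falsified — contradiction.
Both cases fail, so the formula is unsatisfiable.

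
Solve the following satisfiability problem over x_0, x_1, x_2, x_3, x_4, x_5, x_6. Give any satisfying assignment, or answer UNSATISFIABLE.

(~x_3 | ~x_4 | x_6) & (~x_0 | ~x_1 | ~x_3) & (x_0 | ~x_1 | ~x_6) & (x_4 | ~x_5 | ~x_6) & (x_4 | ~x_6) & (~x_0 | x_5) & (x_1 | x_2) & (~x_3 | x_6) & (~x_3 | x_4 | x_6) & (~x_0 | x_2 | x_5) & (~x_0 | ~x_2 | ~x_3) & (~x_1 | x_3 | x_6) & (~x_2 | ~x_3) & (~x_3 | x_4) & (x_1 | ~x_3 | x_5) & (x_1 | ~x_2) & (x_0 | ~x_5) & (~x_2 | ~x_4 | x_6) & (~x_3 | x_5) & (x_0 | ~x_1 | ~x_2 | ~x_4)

x_0: True, x_1: True, x_2: False, x_3: False, x_4: True, x_5: True, x_6: True

Set x_0 = True.
  then (~x_0 | x_5) forces x_5 = True.
Try x_1 = False:
  (x_1 | x_2) forces x_2 = True.
  clause (x_1 | ~x_2) is falsified — backtrack.
So x_1 = True.
  then (~x_0 | ~x_1 | ~x_3) forces x_3 = False.
  then (~x_1 | x_3 | x_6) forces x_6 = True.
  then (x_4 | ~x_5 | ~x_6) forces x_4 = True.
Set x_2 = False.
All clauses satisfied.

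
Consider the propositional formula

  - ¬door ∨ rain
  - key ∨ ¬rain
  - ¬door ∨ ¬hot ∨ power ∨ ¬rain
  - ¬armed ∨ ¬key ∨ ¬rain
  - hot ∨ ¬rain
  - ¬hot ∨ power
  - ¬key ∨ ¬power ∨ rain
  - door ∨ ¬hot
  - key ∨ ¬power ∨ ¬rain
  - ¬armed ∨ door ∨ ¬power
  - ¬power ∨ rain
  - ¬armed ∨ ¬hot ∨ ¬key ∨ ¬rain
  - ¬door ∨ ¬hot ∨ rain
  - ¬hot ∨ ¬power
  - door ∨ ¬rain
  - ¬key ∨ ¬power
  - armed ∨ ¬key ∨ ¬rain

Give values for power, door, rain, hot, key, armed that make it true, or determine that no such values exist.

Try power = True:
  (¬power ∨ rain) forces rain = True.
  (key ∨ ¬rain) forces key = True.
  clause (¬key ∨ ¬power) is falsified — backtrack.
So power = False.
  then (¬hot ∨ power) forces hot = False.
  then (hot ∨ ¬rain) forces rain = False.
  then (¬door ∨ rain) forces door = False.
Set key = True.
Set armed = True.
All clauses satisfied.

power = False, door = False, rain = False, hot = False, key = True, armed = True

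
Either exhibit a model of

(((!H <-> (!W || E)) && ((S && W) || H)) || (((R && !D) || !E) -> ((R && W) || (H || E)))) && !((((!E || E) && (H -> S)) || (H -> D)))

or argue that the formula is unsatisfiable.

D = False, R = True, S = False, H = True, E = True, W = True

  ((!H <-> (!W || E)) && ((S && W) || H)) || (((R && !D) || !E) -> ((R && W) || (H || E))) = True
    (!H <-> (!W || E)) && ((S && W) || H) = False
      !H <-> (!W || E) = False
        !H = False
        !W || E = True
          !W = False
      (S && W) || H = True
        S && W = False
    ((R && !D) || !E) -> ((R && W) || (H || E)) = True
      (R && !D) || !E = True
        R && !D = True
          !D = True
        !E = False
      (R && W) || (H || E) = True
        R && W = True
        H || E = True
  !((((!E || E) && (H -> S)) || (H -> D))) = True
    ((!E || E) && (H -> S)) || (H -> D) = False
      (!E || E) && (H -> S) = False
        !E || E = True
          !E = False
        H -> S = False
      H -> D = False
Both conjuncts True, so the formula holds.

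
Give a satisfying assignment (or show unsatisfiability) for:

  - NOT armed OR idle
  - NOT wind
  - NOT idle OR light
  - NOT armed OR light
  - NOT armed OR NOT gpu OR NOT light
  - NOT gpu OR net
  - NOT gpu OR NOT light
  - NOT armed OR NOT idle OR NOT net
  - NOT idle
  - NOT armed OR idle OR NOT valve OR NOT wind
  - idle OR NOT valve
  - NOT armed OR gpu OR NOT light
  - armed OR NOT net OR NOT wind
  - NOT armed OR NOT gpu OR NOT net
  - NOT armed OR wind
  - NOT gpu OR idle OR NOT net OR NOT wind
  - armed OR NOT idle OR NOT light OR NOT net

Unit clause (NOT wind) forces wind = False.
Unit clause (NOT idle) forces idle = False.
In (idle OR NOT valve) only NOT valve is left, so valve = False.
In (NOT armed OR wind) only NOT armed is left, so armed = False.
Set gpu = False.
Set light = True.
Set net = False.
All clauses satisfied.

valve: False, gpu: False, light: True, armed: False, wind: False, net: False, idle: False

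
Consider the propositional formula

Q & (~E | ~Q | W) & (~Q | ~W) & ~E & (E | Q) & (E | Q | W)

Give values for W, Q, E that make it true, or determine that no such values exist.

W = False, Q = True, E = False

Unit clause (Q) forces Q = True.
In (~Q | ~W) only ~W is left, so W = False.
Unit clause (~E) forces E = False.
Check each clause:
  (Q): Q holds.
  (~E | ~Q | W): ~E holds.
  (~Q | ~W): ~W holds.
  (~E): ~E holds.
  (E | Q): Q holds.
  (E | Q | W): Q holds.
All clauses satisfied.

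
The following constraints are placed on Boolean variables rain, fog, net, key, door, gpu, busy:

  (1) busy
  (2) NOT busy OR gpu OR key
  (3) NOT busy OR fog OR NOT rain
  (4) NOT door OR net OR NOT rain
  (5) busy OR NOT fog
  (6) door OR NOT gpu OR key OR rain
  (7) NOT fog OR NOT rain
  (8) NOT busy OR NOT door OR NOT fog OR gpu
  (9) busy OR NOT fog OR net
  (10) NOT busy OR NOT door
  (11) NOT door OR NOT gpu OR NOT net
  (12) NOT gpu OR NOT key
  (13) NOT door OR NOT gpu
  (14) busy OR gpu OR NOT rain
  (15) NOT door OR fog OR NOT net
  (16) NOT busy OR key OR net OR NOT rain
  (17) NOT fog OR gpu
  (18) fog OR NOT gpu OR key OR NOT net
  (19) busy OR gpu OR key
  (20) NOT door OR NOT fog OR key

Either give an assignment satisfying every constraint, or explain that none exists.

rain = False; fog = False; net = True; key = True; door = False; gpu = False; busy = True

Unit clause (busy) forces busy = True.
In (NOT busy OR NOT door) only NOT door is left, so door = False.
Try rain = True:
  (NOT busy OR fog OR NOT rain) forces fog = True.
  clause (NOT fog OR NOT rain) is falsified — backtrack.
So rain = False.
Set fog = False.
Set net = True.
Set key = True.
  then (NOT gpu OR NOT key) forces gpu = False.
All clauses satisfied.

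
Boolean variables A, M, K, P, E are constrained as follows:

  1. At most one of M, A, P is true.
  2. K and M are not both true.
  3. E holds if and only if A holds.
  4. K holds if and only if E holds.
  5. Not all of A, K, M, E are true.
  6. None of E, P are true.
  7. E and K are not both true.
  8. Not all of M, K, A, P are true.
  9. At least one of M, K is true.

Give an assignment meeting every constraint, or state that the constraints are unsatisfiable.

A=F, M=T, K=F, P=F, E=F

  (1) {M, A, P}: 1 true — at most one ✓
  (2) K=F, M=T — not both ✓
  (3) E=F, A=F — same ✓
  (4) K=F, E=F — same ✓
  (5) {A, K, M, E}: 1/4 true — not all ✓
  (6) {E, P}: 0 true — none ✓
  (7) E=F, K=F — not both ✓
  (8) {M, K, A, P}: 1/4 true — not all ✓
  (9) {M, K}: 1 true — at least one ✓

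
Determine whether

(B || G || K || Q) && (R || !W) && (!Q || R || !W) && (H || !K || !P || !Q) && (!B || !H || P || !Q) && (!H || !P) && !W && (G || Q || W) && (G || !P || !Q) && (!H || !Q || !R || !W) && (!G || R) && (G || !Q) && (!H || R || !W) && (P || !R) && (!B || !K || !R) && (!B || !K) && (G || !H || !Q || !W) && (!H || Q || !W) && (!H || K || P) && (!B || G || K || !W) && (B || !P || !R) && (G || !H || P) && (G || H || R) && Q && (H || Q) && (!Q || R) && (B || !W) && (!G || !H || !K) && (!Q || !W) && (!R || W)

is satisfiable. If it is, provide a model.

Case Q = True:
  (!W) forces W = False.
  (G || !Q) forces G = True.
  (!G || R) forces R = True.
  Clause (!R || W) is falsified — contradiction.
Case Q = False:
  Clause (Q) is falsified — contradiction.
Both cases fail, so the formula is unsatisfiable.

No satisfying assignment exists.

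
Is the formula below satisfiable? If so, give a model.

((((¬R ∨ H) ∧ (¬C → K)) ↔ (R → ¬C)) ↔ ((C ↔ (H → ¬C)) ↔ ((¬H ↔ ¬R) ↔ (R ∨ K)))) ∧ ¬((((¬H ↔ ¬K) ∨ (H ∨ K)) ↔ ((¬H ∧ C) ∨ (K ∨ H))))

The formula is unsatisfiable.

Case H = True: the conjunct ¬((((¬H ↔ ¬K) ∨ (H ∨ K)) ↔ ((¬H ∧ C) ∨ (K ∨ H)))) becomes ¬((True ↔ True)) = False.
Case H = False: the formula simplifies to (((¬R ∧ (¬C → K)) ↔ (R → ¬C)) ↔ (C ↔ (¬R ↔ (R ∨ K)))) ∧ ¬(((¬K ∨ K) ↔ (C ∨ K))).
  K = True: the conjunct ¬(((¬K ∨ K) ↔ (C ∨ K))) becomes ¬((True ↔ True)) = False.
  K = False: simplifies to (((¬R ∧ C) ↔ (R → ¬C)) ↔ (C ↔ (¬R ↔ R))) ∧ ¬C.
    C = True: the conjunct ¬C is False.
    C = False: simplifies to ¬R ↔ R.
      R = True: this becomes ¬True ↔ True = False.
      R = False: this becomes ¬False ↔ False = False.
Both cases fail — unsatisfiable.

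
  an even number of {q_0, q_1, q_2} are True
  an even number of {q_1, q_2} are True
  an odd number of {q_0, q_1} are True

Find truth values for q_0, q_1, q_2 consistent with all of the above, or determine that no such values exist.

q_0 = False; q_1 = True; q_2 = True

{q_0, q_1, q_2}: 2 true → even ✓
{q_1, q_2}: 2 true → even ✓
{q_0, q_1}: 1 true → odd ✓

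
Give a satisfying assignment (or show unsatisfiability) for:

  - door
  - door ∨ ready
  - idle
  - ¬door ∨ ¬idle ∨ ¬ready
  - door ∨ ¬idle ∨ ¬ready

door = True; idle = True; ready = False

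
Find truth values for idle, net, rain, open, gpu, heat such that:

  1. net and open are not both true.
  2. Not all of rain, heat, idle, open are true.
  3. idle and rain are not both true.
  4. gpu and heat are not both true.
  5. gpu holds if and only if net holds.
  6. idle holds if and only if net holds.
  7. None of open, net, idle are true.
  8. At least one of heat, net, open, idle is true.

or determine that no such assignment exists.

idle = False; net = False; rain = True; open = False; gpu = False; heat = True

  (1) net=F, open=F — not both ✓
  (2) {rain, heat, idle, open}: 2/4 true — not all ✓
  (3) idle=F, rain=T — not both ✓
  (4) gpu=F, heat=T — not both ✓
  (5) gpu=F, net=F — same ✓
  (6) idle=F, net=F — same ✓
  (7) {open, net, idle}: 0 true — none ✓
  (8) {heat, net, open, idle}: 1 true — at least one ✓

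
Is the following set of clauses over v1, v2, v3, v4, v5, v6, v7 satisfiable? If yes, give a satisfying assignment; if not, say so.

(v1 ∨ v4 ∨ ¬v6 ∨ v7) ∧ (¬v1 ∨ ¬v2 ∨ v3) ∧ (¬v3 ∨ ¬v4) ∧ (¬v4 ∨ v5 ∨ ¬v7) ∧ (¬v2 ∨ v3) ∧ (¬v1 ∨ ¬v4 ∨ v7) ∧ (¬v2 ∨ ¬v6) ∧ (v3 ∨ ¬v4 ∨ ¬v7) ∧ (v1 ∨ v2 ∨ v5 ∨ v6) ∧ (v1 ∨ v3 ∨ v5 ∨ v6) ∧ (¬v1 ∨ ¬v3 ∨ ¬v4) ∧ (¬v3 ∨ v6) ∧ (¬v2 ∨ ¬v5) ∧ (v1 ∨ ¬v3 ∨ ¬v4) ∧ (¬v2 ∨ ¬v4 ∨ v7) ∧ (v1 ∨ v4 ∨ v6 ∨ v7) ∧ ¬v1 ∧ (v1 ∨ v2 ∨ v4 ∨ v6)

Unit clause (¬v1) forces v1 = False.
Set v2 = False.
Set v3 = False.
Set v4 = True.
  then (v3 ∨ ¬v4 ∨ ¬v7) forces v7 = False.
Set v5 = True.
Set v6 = True.
All clauses satisfied.

v1 = False, v2 = False, v3 = False, v4 = True, v5 = True, v6 = True, v7 = False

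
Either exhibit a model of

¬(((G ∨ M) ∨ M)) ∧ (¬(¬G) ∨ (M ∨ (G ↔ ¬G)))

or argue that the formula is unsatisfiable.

Unsatisfiable — no assignment works.

Case G = True: the conjunct ¬(((G ∨ M) ∨ M)) becomes ¬((True ∨ M)) = False.
Case G = False: the formula simplifies to ¬((M ∨ M)) ∧ M.
  M = True: the conjunct ¬((M ∨ M)) becomes ¬((True ∨ True)) = False.
  M = False: the conjunct M is False.
Both cases fail — unsatisfiable.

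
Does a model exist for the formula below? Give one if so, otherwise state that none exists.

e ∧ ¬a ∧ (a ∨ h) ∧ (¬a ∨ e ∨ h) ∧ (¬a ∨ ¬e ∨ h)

Unit clause (e) forces e = True.
Unit clause (¬a) forces a = False.
In (a ∨ h) only h is left, so h = True.
Check each clause:
  (e): e holds.
  (¬a): ¬a holds.
  (a ∨ h): h holds.
  (¬a ∨ e ∨ h): ¬a holds.
  (¬a ∨ ¬e ∨ h): ¬a holds.
All clauses satisfied.

a = False, h = True, e = True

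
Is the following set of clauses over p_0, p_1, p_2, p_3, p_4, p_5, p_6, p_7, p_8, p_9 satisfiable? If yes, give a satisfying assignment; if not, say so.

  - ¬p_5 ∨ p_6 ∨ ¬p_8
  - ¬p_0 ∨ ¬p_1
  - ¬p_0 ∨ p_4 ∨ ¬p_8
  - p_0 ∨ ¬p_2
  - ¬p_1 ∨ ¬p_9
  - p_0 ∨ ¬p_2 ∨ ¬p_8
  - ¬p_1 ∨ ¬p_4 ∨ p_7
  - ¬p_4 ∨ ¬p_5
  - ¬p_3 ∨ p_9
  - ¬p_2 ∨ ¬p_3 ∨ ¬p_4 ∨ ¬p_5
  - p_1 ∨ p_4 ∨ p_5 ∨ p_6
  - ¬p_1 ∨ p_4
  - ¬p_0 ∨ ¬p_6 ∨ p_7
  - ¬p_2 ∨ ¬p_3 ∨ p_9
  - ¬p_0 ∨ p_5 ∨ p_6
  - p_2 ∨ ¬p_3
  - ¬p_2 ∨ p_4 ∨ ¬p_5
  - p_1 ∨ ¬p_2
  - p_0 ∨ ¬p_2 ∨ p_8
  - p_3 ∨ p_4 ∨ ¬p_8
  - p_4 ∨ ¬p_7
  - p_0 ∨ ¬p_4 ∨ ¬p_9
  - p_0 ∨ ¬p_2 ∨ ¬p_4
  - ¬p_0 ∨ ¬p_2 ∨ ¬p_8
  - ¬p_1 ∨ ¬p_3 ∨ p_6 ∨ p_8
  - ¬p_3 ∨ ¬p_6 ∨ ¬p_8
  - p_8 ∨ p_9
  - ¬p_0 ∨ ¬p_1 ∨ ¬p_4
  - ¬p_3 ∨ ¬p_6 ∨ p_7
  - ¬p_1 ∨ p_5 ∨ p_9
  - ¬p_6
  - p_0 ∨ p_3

p_0 = True, p_1 = False, p_2 = False, p_3 = False, p_4 = False, p_5 = True, p_6 = False, p_7 = False, p_8 = False, p_9 = True

Unit clause (¬p_6) forces p_6 = False.
Try p_0 = False:
  (p_0 ∨ ¬p_2) forces p_2 = False.
  (p_2 ∨ ¬p_3) forces p_3 = False.
  clause (p_0 ∨ p_3) is falsified — backtrack.
So p_0 = True.
  then (¬p_0 ∨ ¬p_1) forces p_1 = False.
  then (¬p_0 ∨ p_5 ∨ p_6) forces p_5 = True.
  then (p_1 ∨ ¬p_2) forces p_2 = False.
  then (¬p_5 ∨ p_6 ∨ ¬p_8) forces p_8 = False.
  then (¬p_4 ∨ ¬p_5) forces p_4 = False.
  then (p_2 ∨ ¬p_3) forces p_3 = False.
  then (p_4 ∨ ¬p_7) forces p_7 = False.
  then (p_8 ∨ p_9) forces p_9 = True.
All clauses satisfied.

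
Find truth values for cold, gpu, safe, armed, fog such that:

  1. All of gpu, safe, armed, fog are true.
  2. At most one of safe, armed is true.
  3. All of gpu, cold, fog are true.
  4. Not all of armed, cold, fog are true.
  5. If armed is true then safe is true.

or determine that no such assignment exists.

The formula is unsatisfiable.

Case armed = True:
  (1) forces gpu = True.
  (1) forces safe = True.
  Constraint (2) is violated (safe=T, armed=T) — contradiction.
Case armed = False:
  Constraint (1) is violated (armed=F) — contradiction.
Both cases fail — unsatisfiable.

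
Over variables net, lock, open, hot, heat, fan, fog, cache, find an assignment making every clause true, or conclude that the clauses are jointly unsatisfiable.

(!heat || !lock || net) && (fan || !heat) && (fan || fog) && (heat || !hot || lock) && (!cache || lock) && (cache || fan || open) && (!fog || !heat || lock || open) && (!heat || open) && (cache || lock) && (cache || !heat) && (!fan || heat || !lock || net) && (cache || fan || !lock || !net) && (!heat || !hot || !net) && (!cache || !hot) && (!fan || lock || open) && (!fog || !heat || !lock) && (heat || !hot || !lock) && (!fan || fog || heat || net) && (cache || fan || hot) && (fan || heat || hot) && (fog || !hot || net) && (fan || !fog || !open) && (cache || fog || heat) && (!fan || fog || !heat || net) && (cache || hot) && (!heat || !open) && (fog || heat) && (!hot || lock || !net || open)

net = True, lock = True, open = False, hot = False, heat = False, fan = True, fog = True, cache = True

Set net = True.
Set lock = True.
Set open = False.
  then (!heat || open) forces heat = False.
  then (heat || !hot || !lock) forces hot = False.
  then (fan || heat || hot) forces fan = True.
  then (cache || hot) forces cache = True.
  then (fog || heat) forces fog = True.
All clauses satisfied.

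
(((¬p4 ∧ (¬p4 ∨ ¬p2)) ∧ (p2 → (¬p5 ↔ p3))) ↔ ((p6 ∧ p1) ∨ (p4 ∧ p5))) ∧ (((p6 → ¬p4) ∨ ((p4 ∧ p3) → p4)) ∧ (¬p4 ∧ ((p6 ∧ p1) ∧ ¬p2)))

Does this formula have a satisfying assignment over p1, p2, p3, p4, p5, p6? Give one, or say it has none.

p1 = True, p2 = False, p3 = False, p4 = False, p5 = True, p6 = True

  ((¬p4 ∧ (¬p4 ∨ ¬p2)) ∧ (p2 → (¬p5 ↔ p3))) ↔ ((p6 ∧ p1) ∨ (p4 ∧ p5)) = True
    (¬p4 ∧ (¬p4 ∨ ¬p2)) ∧ (p2 → (¬p5 ↔ p3)) = True
      ¬p4 ∧ (¬p4 ∨ ¬p2) = True
        ¬p4 = True
        ¬p4 ∨ ¬p2 = True
          ¬p4 = True
          ¬p2 = True
      p2 → (¬p5 ↔ p3) = True
        ¬p5 ↔ p3 = True
          ¬p5 = False
    (p6 ∧ p1) ∨ (p4 ∧ p5) = True
      p6 ∧ p1 = True
      p4 ∧ p5 = False
  ((p6 → ¬p4) ∨ ((p4 ∧ p3) → p4)) ∧ (¬p4 ∧ ((p6 ∧ p1) ∧ ¬p2)) = True
    (p6 → ¬p4) ∨ ((p4 ∧ p3) → p4) = True
      p6 → ¬p4 = True
        ¬p4 = True
      (p4 ∧ p3) → p4 = True
        p4 ∧ p3 = False
    ¬p4 ∧ ((p6 ∧ p1) ∧ ¬p2) = True
      ¬p4 = True
      (p6 ∧ p1) ∧ ¬p2 = True
        p6 ∧ p1 = True
        ¬p2 = True
Both conjuncts True, so the formula holds.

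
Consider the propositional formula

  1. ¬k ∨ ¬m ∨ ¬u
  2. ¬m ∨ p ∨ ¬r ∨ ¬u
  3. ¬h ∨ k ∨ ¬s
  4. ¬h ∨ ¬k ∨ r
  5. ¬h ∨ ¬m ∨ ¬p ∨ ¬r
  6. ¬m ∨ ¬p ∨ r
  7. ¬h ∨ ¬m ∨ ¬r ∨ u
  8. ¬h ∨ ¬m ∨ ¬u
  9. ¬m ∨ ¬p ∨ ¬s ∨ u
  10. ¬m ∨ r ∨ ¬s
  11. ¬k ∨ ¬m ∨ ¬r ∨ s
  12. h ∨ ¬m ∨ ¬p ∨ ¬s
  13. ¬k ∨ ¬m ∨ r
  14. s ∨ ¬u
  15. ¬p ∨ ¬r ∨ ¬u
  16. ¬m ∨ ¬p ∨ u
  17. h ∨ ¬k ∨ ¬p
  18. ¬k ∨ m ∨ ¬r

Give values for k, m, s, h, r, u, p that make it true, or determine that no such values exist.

k: True, m: False, s: True, h: False, r: False, u: True, p: False

Set k = True.
Set m = False.
  then (¬k ∨ m ∨ ¬r) forces r = False.
  then (¬h ∨ ¬k ∨ r) forces h = False.
  then (h ∨ ¬k ∨ ¬p) forces p = False.
Set s = True.
Set u = True.
All clauses satisfied.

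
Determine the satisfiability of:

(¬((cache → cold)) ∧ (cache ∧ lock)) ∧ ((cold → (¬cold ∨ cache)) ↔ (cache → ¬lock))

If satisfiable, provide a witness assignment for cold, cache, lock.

Case cache = True: the formula simplifies to (¬cold ∧ lock) ∧ ¬lock.
  lock = True: the conjunct ¬lock is False.
  lock = False: the conjunct lock is False.
Case cache = False: the conjunct ¬((cache → cold)) becomes ¬((False → cold)) = False.
Both cases fail — unsatisfiable.

Unsatisfiable — no assignment works.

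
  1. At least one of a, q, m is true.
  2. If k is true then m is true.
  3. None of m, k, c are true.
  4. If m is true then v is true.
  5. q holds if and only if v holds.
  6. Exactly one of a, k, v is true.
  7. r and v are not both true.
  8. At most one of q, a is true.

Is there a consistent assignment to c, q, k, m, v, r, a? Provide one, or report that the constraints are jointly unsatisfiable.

c = False, q = False, k = False, m = False, v = False, r = False, a = True

  (1) {a, q, m}: 1 true — at least one ✓
  (2) k=F ⇒ m: vacuous ✓
  (3) {m, k, c}: 0 true — none ✓
  (4) m=F ⇒ v: vacuous ✓
  (5) q=F, v=F — same ✓
  (6) {a, k, v}: 1 true — exactly one ✓
  (7) r=F, v=F — not both ✓
  (8) {q, a}: 1 true — at most one ✓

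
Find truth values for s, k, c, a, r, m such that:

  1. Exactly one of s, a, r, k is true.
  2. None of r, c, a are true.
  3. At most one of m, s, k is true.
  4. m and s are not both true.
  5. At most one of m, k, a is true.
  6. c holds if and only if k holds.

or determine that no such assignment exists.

s = True, k = False, c = False, a = False, r = False, m = False

  (1) {s, a, r, k}: 1 true — exactly one ✓
  (2) {r, c, a}: 0 true — none ✓
  (3) {m, s, k}: 1 true — at most one ✓
  (4) m=F, s=T — not both ✓
  (5) {m, k, a}: 0 true — at most one ✓
  (6) c=F, k=F — same ✓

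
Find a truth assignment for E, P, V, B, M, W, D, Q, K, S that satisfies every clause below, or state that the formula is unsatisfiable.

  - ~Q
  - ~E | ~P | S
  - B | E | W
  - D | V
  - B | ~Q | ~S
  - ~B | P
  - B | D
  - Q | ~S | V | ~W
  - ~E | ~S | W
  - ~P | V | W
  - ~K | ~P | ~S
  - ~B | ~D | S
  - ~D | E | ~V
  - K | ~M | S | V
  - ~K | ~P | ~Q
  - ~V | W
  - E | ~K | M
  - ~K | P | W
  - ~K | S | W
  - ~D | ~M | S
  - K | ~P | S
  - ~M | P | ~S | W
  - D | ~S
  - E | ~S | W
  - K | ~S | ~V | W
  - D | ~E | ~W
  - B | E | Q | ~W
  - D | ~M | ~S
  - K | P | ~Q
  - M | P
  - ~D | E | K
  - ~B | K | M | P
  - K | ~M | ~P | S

Unit clause (~Q) forces Q = False.
Set E = True.
Set P = True.
  then (~E | ~P | S) forces S = True.
  then (~E | ~S | W) forces W = True.
  then (~K | ~P | ~S) forces K = False.
  then (D | ~S) forces D = True.
  then (Q | ~S | V | ~W) forces V = True.
Set B = True.
Set M = True.
All clauses satisfied.

E = True, P = True, V = True, B = True, M = True, W = True, D = True, Q = False, K = False, S = True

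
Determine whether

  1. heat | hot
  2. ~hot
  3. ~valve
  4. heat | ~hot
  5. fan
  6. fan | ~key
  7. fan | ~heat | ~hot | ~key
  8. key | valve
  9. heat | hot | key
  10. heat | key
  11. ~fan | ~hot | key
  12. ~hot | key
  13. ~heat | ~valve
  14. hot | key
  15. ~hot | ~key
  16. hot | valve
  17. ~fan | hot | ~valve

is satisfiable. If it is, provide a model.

Unsatisfiable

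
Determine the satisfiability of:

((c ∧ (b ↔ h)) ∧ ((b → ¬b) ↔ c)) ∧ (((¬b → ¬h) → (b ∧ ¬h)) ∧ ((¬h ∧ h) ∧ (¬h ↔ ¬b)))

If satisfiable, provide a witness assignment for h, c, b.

Case h = True: the conjunct ¬h is False.
Case h = False: the conjunct h is False.
Both cases fail — unsatisfiable.

Unsatisfiable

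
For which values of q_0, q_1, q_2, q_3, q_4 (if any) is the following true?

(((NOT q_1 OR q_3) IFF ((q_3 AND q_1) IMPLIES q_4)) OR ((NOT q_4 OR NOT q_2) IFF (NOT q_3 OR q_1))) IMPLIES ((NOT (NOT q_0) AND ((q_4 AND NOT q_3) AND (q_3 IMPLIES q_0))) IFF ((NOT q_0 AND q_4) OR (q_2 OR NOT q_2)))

q_0 = True, q_1 = True, q_2 = True, q_3 = False, q_4 = True

  (((NOT q_1 OR q_3) IFF ((q_3 AND q_1) IMPLIES q_4)) OR ((NOT q_4 OR NOT q_2) IFF (NOT q_3 OR q_1))) IMPLIES ((NOT (NOT q_0) AND ((q_4 AND NOT q_3) AND (q_3 IMPLIES q_0))) IFF ((NOT q_0 AND q_4) OR (q_2 OR NOT q_2))) = True
    ((NOT q_1 OR q_3) IFF ((q_3 AND q_1) IMPLIES q_4)) OR ((NOT q_4 OR NOT q_2) IFF (NOT q_3 OR q_1)) = False
      (NOT q_1 OR q_3) IFF ((q_3 AND q_1) IMPLIES q_4) = False
        NOT q_1 OR q_3 = False
          NOT q_1 = False
        (q_3 AND q_1) IMPLIES q_4 = True
          q_3 AND q_1 = False
      (NOT q_4 OR NOT q_2) IFF (NOT q_3 OR q_1) = False
        NOT q_4 OR NOT q_2 = False
          NOT q_4 = False
          NOT q_2 = False
        NOT q_3 OR q_1 = True
          NOT q_3 = True
    (NOT (NOT q_0) AND ((q_4 AND NOT q_3) AND (q_3 IMPLIES q_0))) IFF ((NOT q_0 AND q_4) OR (q_2 OR NOT q_2)) = True
      NOT (NOT q_0) AND ((q_4 AND NOT q_3) AND (q_3 IMPLIES q_0)) = True
        NOT (NOT q_0) = True
          NOT q_0 = False
        (q_4 AND NOT q_3) AND (q_3 IMPLIES q_0) = True
          q_4 AND NOT q_3 = True
            NOT q_3 = True
          q_3 IMPLIES q_0 = True
      (NOT q_0 AND q_4) OR (q_2 OR NOT q_2) = True
        NOT q_0 AND q_4 = False
          NOT q_0 = False
        q_2 OR NOT q_2 = True
          NOT q_2 = False
The formula evaluates to True.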